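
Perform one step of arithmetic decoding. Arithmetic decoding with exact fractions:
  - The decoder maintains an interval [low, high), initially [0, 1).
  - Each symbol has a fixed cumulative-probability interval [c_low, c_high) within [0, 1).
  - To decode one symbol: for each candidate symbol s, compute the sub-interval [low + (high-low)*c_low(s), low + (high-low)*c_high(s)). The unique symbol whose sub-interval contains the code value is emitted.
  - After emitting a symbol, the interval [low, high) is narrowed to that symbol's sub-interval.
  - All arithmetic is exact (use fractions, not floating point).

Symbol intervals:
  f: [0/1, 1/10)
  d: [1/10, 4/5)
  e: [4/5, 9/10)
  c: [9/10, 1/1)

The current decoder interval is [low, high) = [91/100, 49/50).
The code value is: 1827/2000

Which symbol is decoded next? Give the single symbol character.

Answer: f

Derivation:
Interval width = high − low = 49/50 − 91/100 = 7/100
Scaled code = (code − low) / width = (1827/2000 − 91/100) / 7/100 = 1/20
  f: [0/1, 1/10) ← scaled code falls here ✓
  d: [1/10, 4/5) 
  e: [4/5, 9/10) 
  c: [9/10, 1/1) 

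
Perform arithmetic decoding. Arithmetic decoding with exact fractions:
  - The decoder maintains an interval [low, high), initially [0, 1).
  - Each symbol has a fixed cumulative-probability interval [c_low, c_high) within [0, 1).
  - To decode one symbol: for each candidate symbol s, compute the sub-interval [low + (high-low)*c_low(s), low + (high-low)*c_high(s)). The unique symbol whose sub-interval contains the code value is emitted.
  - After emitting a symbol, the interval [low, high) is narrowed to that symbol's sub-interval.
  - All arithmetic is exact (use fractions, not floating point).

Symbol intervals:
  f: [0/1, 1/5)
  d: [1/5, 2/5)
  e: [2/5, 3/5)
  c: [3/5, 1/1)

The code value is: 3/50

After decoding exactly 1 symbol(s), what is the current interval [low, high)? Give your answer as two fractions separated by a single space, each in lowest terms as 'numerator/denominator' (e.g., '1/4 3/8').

Step 1: interval [0/1, 1/1), width = 1/1 - 0/1 = 1/1
  'f': [0/1 + 1/1*0/1, 0/1 + 1/1*1/5) = [0/1, 1/5) <- contains code 3/50
  'd': [0/1 + 1/1*1/5, 0/1 + 1/1*2/5) = [1/5, 2/5)
  'e': [0/1 + 1/1*2/5, 0/1 + 1/1*3/5) = [2/5, 3/5)
  'c': [0/1 + 1/1*3/5, 0/1 + 1/1*1/1) = [3/5, 1/1)
  emit 'f', narrow to [0/1, 1/5)

Answer: 0/1 1/5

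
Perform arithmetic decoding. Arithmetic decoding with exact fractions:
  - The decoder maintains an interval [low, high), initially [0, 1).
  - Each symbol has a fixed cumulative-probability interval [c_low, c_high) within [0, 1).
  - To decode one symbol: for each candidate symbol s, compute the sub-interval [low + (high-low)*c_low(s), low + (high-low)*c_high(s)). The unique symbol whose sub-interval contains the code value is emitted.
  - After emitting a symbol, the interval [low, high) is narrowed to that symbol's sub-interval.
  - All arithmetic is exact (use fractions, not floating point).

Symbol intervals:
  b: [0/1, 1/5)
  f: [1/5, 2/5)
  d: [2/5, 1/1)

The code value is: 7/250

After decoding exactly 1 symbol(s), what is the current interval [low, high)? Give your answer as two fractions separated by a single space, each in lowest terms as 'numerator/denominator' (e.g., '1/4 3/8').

Step 1: interval [0/1, 1/1), width = 1/1 - 0/1 = 1/1
  'b': [0/1 + 1/1*0/1, 0/1 + 1/1*1/5) = [0/1, 1/5) <- contains code 7/250
  'f': [0/1 + 1/1*1/5, 0/1 + 1/1*2/5) = [1/5, 2/5)
  'd': [0/1 + 1/1*2/5, 0/1 + 1/1*1/1) = [2/5, 1/1)
  emit 'b', narrow to [0/1, 1/5)

Answer: 0/1 1/5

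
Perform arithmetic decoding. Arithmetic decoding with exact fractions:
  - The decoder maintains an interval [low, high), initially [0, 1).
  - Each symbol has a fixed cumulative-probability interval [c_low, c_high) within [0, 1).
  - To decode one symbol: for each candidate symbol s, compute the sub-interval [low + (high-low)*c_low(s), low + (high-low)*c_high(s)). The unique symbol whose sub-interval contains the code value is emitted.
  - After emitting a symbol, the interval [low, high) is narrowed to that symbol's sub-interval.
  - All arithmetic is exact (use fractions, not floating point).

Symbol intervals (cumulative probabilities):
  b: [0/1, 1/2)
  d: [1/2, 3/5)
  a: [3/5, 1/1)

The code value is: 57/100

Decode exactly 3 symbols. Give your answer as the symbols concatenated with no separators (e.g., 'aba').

Step 1: interval [0/1, 1/1), width = 1/1 - 0/1 = 1/1
  'b': [0/1 + 1/1*0/1, 0/1 + 1/1*1/2) = [0/1, 1/2)
  'd': [0/1 + 1/1*1/2, 0/1 + 1/1*3/5) = [1/2, 3/5) <- contains code 57/100
  'a': [0/1 + 1/1*3/5, 0/1 + 1/1*1/1) = [3/5, 1/1)
  emit 'd', narrow to [1/2, 3/5)
Step 2: interval [1/2, 3/5), width = 3/5 - 1/2 = 1/10
  'b': [1/2 + 1/10*0/1, 1/2 + 1/10*1/2) = [1/2, 11/20)
  'd': [1/2 + 1/10*1/2, 1/2 + 1/10*3/5) = [11/20, 14/25)
  'a': [1/2 + 1/10*3/5, 1/2 + 1/10*1/1) = [14/25, 3/5) <- contains code 57/100
  emit 'a', narrow to [14/25, 3/5)
Step 3: interval [14/25, 3/5), width = 3/5 - 14/25 = 1/25
  'b': [14/25 + 1/25*0/1, 14/25 + 1/25*1/2) = [14/25, 29/50) <- contains code 57/100
  'd': [14/25 + 1/25*1/2, 14/25 + 1/25*3/5) = [29/50, 73/125)
  'a': [14/25 + 1/25*3/5, 14/25 + 1/25*1/1) = [73/125, 3/5)
  emit 'b', narrow to [14/25, 29/50)

Answer: dab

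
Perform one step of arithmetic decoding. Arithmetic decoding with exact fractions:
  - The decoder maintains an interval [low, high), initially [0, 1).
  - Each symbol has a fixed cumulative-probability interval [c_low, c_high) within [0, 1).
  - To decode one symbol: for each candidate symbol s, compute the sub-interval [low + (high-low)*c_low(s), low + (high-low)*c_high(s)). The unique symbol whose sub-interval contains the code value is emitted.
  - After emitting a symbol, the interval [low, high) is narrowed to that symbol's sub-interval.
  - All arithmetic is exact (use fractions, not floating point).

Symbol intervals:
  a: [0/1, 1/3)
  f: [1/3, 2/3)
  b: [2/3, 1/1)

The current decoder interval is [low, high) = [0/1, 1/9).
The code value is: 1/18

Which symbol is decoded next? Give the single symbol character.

Answer: f

Derivation:
Interval width = high − low = 1/9 − 0/1 = 1/9
Scaled code = (code − low) / width = (1/18 − 0/1) / 1/9 = 1/2
  a: [0/1, 1/3) 
  f: [1/3, 2/3) ← scaled code falls here ✓
  b: [2/3, 1/1) 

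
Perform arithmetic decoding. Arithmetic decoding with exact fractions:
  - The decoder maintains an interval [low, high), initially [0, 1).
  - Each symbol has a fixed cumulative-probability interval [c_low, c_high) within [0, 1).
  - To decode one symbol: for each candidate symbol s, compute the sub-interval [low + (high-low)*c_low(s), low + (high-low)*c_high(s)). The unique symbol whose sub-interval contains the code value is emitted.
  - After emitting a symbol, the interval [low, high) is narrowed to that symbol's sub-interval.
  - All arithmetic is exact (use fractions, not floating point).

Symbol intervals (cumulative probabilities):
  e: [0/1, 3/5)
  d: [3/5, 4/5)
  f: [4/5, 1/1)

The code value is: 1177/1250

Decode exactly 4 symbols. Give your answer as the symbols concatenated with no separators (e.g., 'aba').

Answer: fdef

Derivation:
Step 1: interval [0/1, 1/1), width = 1/1 - 0/1 = 1/1
  'e': [0/1 + 1/1*0/1, 0/1 + 1/1*3/5) = [0/1, 3/5)
  'd': [0/1 + 1/1*3/5, 0/1 + 1/1*4/5) = [3/5, 4/5)
  'f': [0/1 + 1/1*4/5, 0/1 + 1/1*1/1) = [4/5, 1/1) <- contains code 1177/1250
  emit 'f', narrow to [4/5, 1/1)
Step 2: interval [4/5, 1/1), width = 1/1 - 4/5 = 1/5
  'e': [4/5 + 1/5*0/1, 4/5 + 1/5*3/5) = [4/5, 23/25)
  'd': [4/5 + 1/5*3/5, 4/5 + 1/5*4/5) = [23/25, 24/25) <- contains code 1177/1250
  'f': [4/5 + 1/5*4/5, 4/5 + 1/5*1/1) = [24/25, 1/1)
  emit 'd', narrow to [23/25, 24/25)
Step 3: interval [23/25, 24/25), width = 24/25 - 23/25 = 1/25
  'e': [23/25 + 1/25*0/1, 23/25 + 1/25*3/5) = [23/25, 118/125) <- contains code 1177/1250
  'd': [23/25 + 1/25*3/5, 23/25 + 1/25*4/5) = [118/125, 119/125)
  'f': [23/25 + 1/25*4/5, 23/25 + 1/25*1/1) = [119/125, 24/25)
  emit 'e', narrow to [23/25, 118/125)
Step 4: interval [23/25, 118/125), width = 118/125 - 23/25 = 3/125
  'e': [23/25 + 3/125*0/1, 23/25 + 3/125*3/5) = [23/25, 584/625)
  'd': [23/25 + 3/125*3/5, 23/25 + 3/125*4/5) = [584/625, 587/625)
  'f': [23/25 + 3/125*4/5, 23/25 + 3/125*1/1) = [587/625, 118/125) <- contains code 1177/1250
  emit 'f', narrow to [587/625, 118/125)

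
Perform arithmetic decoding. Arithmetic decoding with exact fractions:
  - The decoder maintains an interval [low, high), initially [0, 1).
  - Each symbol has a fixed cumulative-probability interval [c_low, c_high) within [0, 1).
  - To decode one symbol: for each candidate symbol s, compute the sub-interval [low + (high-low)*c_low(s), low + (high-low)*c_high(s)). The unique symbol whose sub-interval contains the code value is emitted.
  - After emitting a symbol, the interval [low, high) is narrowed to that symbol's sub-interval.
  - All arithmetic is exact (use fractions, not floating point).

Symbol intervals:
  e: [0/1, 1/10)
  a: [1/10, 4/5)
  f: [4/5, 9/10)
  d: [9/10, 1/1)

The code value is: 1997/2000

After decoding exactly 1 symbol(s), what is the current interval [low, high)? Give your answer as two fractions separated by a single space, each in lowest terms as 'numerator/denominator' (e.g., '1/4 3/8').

Answer: 9/10 1/1

Derivation:
Step 1: interval [0/1, 1/1), width = 1/1 - 0/1 = 1/1
  'e': [0/1 + 1/1*0/1, 0/1 + 1/1*1/10) = [0/1, 1/10)
  'a': [0/1 + 1/1*1/10, 0/1 + 1/1*4/5) = [1/10, 4/5)
  'f': [0/1 + 1/1*4/5, 0/1 + 1/1*9/10) = [4/5, 9/10)
  'd': [0/1 + 1/1*9/10, 0/1 + 1/1*1/1) = [9/10, 1/1) <- contains code 1997/2000
  emit 'd', narrow to [9/10, 1/1)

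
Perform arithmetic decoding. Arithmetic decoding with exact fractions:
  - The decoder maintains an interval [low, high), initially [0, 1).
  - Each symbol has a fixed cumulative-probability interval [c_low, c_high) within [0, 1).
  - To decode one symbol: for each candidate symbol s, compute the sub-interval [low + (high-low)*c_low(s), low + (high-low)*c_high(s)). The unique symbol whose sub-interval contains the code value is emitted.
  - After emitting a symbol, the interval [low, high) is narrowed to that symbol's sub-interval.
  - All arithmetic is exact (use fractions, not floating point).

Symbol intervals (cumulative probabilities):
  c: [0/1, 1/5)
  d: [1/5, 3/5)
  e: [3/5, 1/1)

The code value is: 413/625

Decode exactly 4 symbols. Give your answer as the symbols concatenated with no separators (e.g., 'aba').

Step 1: interval [0/1, 1/1), width = 1/1 - 0/1 = 1/1
  'c': [0/1 + 1/1*0/1, 0/1 + 1/1*1/5) = [0/1, 1/5)
  'd': [0/1 + 1/1*1/5, 0/1 + 1/1*3/5) = [1/5, 3/5)
  'e': [0/1 + 1/1*3/5, 0/1 + 1/1*1/1) = [3/5, 1/1) <- contains code 413/625
  emit 'e', narrow to [3/5, 1/1)
Step 2: interval [3/5, 1/1), width = 1/1 - 3/5 = 2/5
  'c': [3/5 + 2/5*0/1, 3/5 + 2/5*1/5) = [3/5, 17/25) <- contains code 413/625
  'd': [3/5 + 2/5*1/5, 3/5 + 2/5*3/5) = [17/25, 21/25)
  'e': [3/5 + 2/5*3/5, 3/5 + 2/5*1/1) = [21/25, 1/1)
  emit 'c', narrow to [3/5, 17/25)
Step 3: interval [3/5, 17/25), width = 17/25 - 3/5 = 2/25
  'c': [3/5 + 2/25*0/1, 3/5 + 2/25*1/5) = [3/5, 77/125)
  'd': [3/5 + 2/25*1/5, 3/5 + 2/25*3/5) = [77/125, 81/125)
  'e': [3/5 + 2/25*3/5, 3/5 + 2/25*1/1) = [81/125, 17/25) <- contains code 413/625
  emit 'e', narrow to [81/125, 17/25)
Step 4: interval [81/125, 17/25), width = 17/25 - 81/125 = 4/125
  'c': [81/125 + 4/125*0/1, 81/125 + 4/125*1/5) = [81/125, 409/625)
  'd': [81/125 + 4/125*1/5, 81/125 + 4/125*3/5) = [409/625, 417/625) <- contains code 413/625
  'e': [81/125 + 4/125*3/5, 81/125 + 4/125*1/1) = [417/625, 17/25)
  emit 'd', narrow to [409/625, 417/625)

Answer: eced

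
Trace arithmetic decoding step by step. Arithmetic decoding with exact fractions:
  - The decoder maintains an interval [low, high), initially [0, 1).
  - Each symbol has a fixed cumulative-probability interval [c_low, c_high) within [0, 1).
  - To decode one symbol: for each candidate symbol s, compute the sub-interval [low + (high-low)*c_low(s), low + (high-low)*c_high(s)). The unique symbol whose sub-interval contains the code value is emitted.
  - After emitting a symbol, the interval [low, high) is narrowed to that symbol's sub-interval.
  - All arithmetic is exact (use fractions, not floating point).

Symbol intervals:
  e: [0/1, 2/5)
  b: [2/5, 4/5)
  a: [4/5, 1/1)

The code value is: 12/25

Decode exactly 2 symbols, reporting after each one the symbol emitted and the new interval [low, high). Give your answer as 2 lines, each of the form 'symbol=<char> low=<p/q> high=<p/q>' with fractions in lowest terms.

Answer: symbol=b low=2/5 high=4/5
symbol=e low=2/5 high=14/25

Derivation:
Step 1: interval [0/1, 1/1), width = 1/1 - 0/1 = 1/1
  'e': [0/1 + 1/1*0/1, 0/1 + 1/1*2/5) = [0/1, 2/5)
  'b': [0/1 + 1/1*2/5, 0/1 + 1/1*4/5) = [2/5, 4/5) <- contains code 12/25
  'a': [0/1 + 1/1*4/5, 0/1 + 1/1*1/1) = [4/5, 1/1)
  emit 'b', narrow to [2/5, 4/5)
Step 2: interval [2/5, 4/5), width = 4/5 - 2/5 = 2/5
  'e': [2/5 + 2/5*0/1, 2/5 + 2/5*2/5) = [2/5, 14/25) <- contains code 12/25
  'b': [2/5 + 2/5*2/5, 2/5 + 2/5*4/5) = [14/25, 18/25)
  'a': [2/5 + 2/5*4/5, 2/5 + 2/5*1/1) = [18/25, 4/5)
  emit 'e', narrow to [2/5, 14/25)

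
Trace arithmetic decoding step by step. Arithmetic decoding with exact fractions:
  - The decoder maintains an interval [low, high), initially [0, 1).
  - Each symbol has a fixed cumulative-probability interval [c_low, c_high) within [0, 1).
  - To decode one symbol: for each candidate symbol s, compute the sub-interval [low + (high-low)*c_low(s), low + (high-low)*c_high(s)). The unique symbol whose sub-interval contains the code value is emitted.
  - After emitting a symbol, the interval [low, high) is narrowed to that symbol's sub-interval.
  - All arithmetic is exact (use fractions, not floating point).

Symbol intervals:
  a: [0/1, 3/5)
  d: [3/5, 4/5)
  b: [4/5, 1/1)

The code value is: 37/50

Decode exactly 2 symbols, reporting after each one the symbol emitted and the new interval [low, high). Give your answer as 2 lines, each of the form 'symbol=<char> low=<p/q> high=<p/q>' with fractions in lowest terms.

Step 1: interval [0/1, 1/1), width = 1/1 - 0/1 = 1/1
  'a': [0/1 + 1/1*0/1, 0/1 + 1/1*3/5) = [0/1, 3/5)
  'd': [0/1 + 1/1*3/5, 0/1 + 1/1*4/5) = [3/5, 4/5) <- contains code 37/50
  'b': [0/1 + 1/1*4/5, 0/1 + 1/1*1/1) = [4/5, 1/1)
  emit 'd', narrow to [3/5, 4/5)
Step 2: interval [3/5, 4/5), width = 4/5 - 3/5 = 1/5
  'a': [3/5 + 1/5*0/1, 3/5 + 1/5*3/5) = [3/5, 18/25)
  'd': [3/5 + 1/5*3/5, 3/5 + 1/5*4/5) = [18/25, 19/25) <- contains code 37/50
  'b': [3/5 + 1/5*4/5, 3/5 + 1/5*1/1) = [19/25, 4/5)
  emit 'd', narrow to [18/25, 19/25)

Answer: symbol=d low=3/5 high=4/5
symbol=d low=18/25 high=19/25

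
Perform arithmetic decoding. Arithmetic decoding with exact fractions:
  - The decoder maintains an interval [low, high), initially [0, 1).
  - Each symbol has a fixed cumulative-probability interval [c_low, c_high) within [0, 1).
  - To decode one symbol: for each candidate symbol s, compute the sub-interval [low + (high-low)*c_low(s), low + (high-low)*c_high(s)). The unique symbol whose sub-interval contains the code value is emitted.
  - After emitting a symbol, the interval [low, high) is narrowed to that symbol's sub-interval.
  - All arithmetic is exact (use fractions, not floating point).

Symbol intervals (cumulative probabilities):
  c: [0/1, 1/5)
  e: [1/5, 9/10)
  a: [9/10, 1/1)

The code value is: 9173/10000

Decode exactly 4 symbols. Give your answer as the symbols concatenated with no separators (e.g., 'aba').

Step 1: interval [0/1, 1/1), width = 1/1 - 0/1 = 1/1
  'c': [0/1 + 1/1*0/1, 0/1 + 1/1*1/5) = [0/1, 1/5)
  'e': [0/1 + 1/1*1/5, 0/1 + 1/1*9/10) = [1/5, 9/10)
  'a': [0/1 + 1/1*9/10, 0/1 + 1/1*1/1) = [9/10, 1/1) <- contains code 9173/10000
  emit 'a', narrow to [9/10, 1/1)
Step 2: interval [9/10, 1/1), width = 1/1 - 9/10 = 1/10
  'c': [9/10 + 1/10*0/1, 9/10 + 1/10*1/5) = [9/10, 23/25) <- contains code 9173/10000
  'e': [9/10 + 1/10*1/5, 9/10 + 1/10*9/10) = [23/25, 99/100)
  'a': [9/10 + 1/10*9/10, 9/10 + 1/10*1/1) = [99/100, 1/1)
  emit 'c', narrow to [9/10, 23/25)
Step 3: interval [9/10, 23/25), width = 23/25 - 9/10 = 1/50
  'c': [9/10 + 1/50*0/1, 9/10 + 1/50*1/5) = [9/10, 113/125)
  'e': [9/10 + 1/50*1/5, 9/10 + 1/50*9/10) = [113/125, 459/500) <- contains code 9173/10000
  'a': [9/10 + 1/50*9/10, 9/10 + 1/50*1/1) = [459/500, 23/25)
  emit 'e', narrow to [113/125, 459/500)
Step 4: interval [113/125, 459/500), width = 459/500 - 113/125 = 7/500
  'c': [113/125 + 7/500*0/1, 113/125 + 7/500*1/5) = [113/125, 2267/2500)
  'e': [113/125 + 7/500*1/5, 113/125 + 7/500*9/10) = [2267/2500, 4583/5000)
  'a': [113/125 + 7/500*9/10, 113/125 + 7/500*1/1) = [4583/5000, 459/500) <- contains code 9173/10000
  emit 'a', narrow to [4583/5000, 459/500)

Answer: acea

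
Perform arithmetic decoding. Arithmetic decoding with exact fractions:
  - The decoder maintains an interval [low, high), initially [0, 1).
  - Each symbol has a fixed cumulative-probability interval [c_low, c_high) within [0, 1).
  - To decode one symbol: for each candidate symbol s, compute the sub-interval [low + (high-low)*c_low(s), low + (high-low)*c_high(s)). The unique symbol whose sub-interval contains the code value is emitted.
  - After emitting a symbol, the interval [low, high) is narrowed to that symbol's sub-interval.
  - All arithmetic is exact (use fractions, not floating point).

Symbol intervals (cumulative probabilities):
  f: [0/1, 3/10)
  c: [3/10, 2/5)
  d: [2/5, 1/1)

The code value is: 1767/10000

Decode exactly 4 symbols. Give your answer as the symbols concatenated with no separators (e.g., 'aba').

Answer: fdcf

Derivation:
Step 1: interval [0/1, 1/1), width = 1/1 - 0/1 = 1/1
  'f': [0/1 + 1/1*0/1, 0/1 + 1/1*3/10) = [0/1, 3/10) <- contains code 1767/10000
  'c': [0/1 + 1/1*3/10, 0/1 + 1/1*2/5) = [3/10, 2/5)
  'd': [0/1 + 1/1*2/5, 0/1 + 1/1*1/1) = [2/5, 1/1)
  emit 'f', narrow to [0/1, 3/10)
Step 2: interval [0/1, 3/10), width = 3/10 - 0/1 = 3/10
  'f': [0/1 + 3/10*0/1, 0/1 + 3/10*3/10) = [0/1, 9/100)
  'c': [0/1 + 3/10*3/10, 0/1 + 3/10*2/5) = [9/100, 3/25)
  'd': [0/1 + 3/10*2/5, 0/1 + 3/10*1/1) = [3/25, 3/10) <- contains code 1767/10000
  emit 'd', narrow to [3/25, 3/10)
Step 3: interval [3/25, 3/10), width = 3/10 - 3/25 = 9/50
  'f': [3/25 + 9/50*0/1, 3/25 + 9/50*3/10) = [3/25, 87/500)
  'c': [3/25 + 9/50*3/10, 3/25 + 9/50*2/5) = [87/500, 24/125) <- contains code 1767/10000
  'd': [3/25 + 9/50*2/5, 3/25 + 9/50*1/1) = [24/125, 3/10)
  emit 'c', narrow to [87/500, 24/125)
Step 4: interval [87/500, 24/125), width = 24/125 - 87/500 = 9/500
  'f': [87/500 + 9/500*0/1, 87/500 + 9/500*3/10) = [87/500, 897/5000) <- contains code 1767/10000
  'c': [87/500 + 9/500*3/10, 87/500 + 9/500*2/5) = [897/5000, 453/2500)
  'd': [87/500 + 9/500*2/5, 87/500 + 9/500*1/1) = [453/2500, 24/125)
  emit 'f', narrow to [87/500, 897/5000)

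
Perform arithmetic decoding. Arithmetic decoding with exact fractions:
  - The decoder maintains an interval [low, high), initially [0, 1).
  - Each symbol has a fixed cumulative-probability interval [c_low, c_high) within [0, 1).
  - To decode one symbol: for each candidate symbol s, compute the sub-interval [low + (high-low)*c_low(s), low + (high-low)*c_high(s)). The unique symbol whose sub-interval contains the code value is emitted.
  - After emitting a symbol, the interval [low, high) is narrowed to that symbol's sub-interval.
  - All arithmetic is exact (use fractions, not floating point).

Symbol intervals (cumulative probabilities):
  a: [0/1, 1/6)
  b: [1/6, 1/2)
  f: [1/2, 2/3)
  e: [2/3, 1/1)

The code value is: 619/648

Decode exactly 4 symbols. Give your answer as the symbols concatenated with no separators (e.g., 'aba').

Step 1: interval [0/1, 1/1), width = 1/1 - 0/1 = 1/1
  'a': [0/1 + 1/1*0/1, 0/1 + 1/1*1/6) = [0/1, 1/6)
  'b': [0/1 + 1/1*1/6, 0/1 + 1/1*1/2) = [1/6, 1/2)
  'f': [0/1 + 1/1*1/2, 0/1 + 1/1*2/3) = [1/2, 2/3)
  'e': [0/1 + 1/1*2/3, 0/1 + 1/1*1/1) = [2/3, 1/1) <- contains code 619/648
  emit 'e', narrow to [2/3, 1/1)
Step 2: interval [2/3, 1/1), width = 1/1 - 2/3 = 1/3
  'a': [2/3 + 1/3*0/1, 2/3 + 1/3*1/6) = [2/3, 13/18)
  'b': [2/3 + 1/3*1/6, 2/3 + 1/3*1/2) = [13/18, 5/6)
  'f': [2/3 + 1/3*1/2, 2/3 + 1/3*2/3) = [5/6, 8/9)
  'e': [2/3 + 1/3*2/3, 2/3 + 1/3*1/1) = [8/9, 1/1) <- contains code 619/648
  emit 'e', narrow to [8/9, 1/1)
Step 3: interval [8/9, 1/1), width = 1/1 - 8/9 = 1/9
  'a': [8/9 + 1/9*0/1, 8/9 + 1/9*1/6) = [8/9, 49/54)
  'b': [8/9 + 1/9*1/6, 8/9 + 1/9*1/2) = [49/54, 17/18)
  'f': [8/9 + 1/9*1/2, 8/9 + 1/9*2/3) = [17/18, 26/27) <- contains code 619/648
  'e': [8/9 + 1/9*2/3, 8/9 + 1/9*1/1) = [26/27, 1/1)
  emit 'f', narrow to [17/18, 26/27)
Step 4: interval [17/18, 26/27), width = 26/27 - 17/18 = 1/54
  'a': [17/18 + 1/54*0/1, 17/18 + 1/54*1/6) = [17/18, 307/324)
  'b': [17/18 + 1/54*1/6, 17/18 + 1/54*1/2) = [307/324, 103/108)
  'f': [17/18 + 1/54*1/2, 17/18 + 1/54*2/3) = [103/108, 155/162) <- contains code 619/648
  'e': [17/18 + 1/54*2/3, 17/18 + 1/54*1/1) = [155/162, 26/27)
  emit 'f', narrow to [103/108, 155/162)

Answer: eeff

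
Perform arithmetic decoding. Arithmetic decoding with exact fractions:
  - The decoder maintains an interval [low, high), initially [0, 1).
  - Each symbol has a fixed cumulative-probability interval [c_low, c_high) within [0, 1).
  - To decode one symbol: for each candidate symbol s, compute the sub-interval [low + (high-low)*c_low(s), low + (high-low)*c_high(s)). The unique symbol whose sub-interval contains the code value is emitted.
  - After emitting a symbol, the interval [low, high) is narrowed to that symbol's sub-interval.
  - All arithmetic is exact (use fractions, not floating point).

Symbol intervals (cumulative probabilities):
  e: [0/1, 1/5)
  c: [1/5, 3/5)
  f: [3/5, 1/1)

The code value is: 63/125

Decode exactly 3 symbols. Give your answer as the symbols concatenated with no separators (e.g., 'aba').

Answer: cfc

Derivation:
Step 1: interval [0/1, 1/1), width = 1/1 - 0/1 = 1/1
  'e': [0/1 + 1/1*0/1, 0/1 + 1/1*1/5) = [0/1, 1/5)
  'c': [0/1 + 1/1*1/5, 0/1 + 1/1*3/5) = [1/5, 3/5) <- contains code 63/125
  'f': [0/1 + 1/1*3/5, 0/1 + 1/1*1/1) = [3/5, 1/1)
  emit 'c', narrow to [1/5, 3/5)
Step 2: interval [1/5, 3/5), width = 3/5 - 1/5 = 2/5
  'e': [1/5 + 2/5*0/1, 1/5 + 2/5*1/5) = [1/5, 7/25)
  'c': [1/5 + 2/5*1/5, 1/5 + 2/5*3/5) = [7/25, 11/25)
  'f': [1/5 + 2/5*3/5, 1/5 + 2/5*1/1) = [11/25, 3/5) <- contains code 63/125
  emit 'f', narrow to [11/25, 3/5)
Step 3: interval [11/25, 3/5), width = 3/5 - 11/25 = 4/25
  'e': [11/25 + 4/25*0/1, 11/25 + 4/25*1/5) = [11/25, 59/125)
  'c': [11/25 + 4/25*1/5, 11/25 + 4/25*3/5) = [59/125, 67/125) <- contains code 63/125
  'f': [11/25 + 4/25*3/5, 11/25 + 4/25*1/1) = [67/125, 3/5)
  emit 'c', narrow to [59/125, 67/125)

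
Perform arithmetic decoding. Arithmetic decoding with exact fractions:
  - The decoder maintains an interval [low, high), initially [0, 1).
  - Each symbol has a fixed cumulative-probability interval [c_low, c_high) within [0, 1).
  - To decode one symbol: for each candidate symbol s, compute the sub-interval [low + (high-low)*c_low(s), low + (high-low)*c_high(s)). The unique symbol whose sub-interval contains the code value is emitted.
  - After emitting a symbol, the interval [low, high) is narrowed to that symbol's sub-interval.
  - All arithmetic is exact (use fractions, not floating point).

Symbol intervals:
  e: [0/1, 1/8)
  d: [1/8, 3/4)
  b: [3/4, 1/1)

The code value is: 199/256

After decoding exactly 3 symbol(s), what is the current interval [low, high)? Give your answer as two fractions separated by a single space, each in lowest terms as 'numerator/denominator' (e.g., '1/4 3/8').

Step 1: interval [0/1, 1/1), width = 1/1 - 0/1 = 1/1
  'e': [0/1 + 1/1*0/1, 0/1 + 1/1*1/8) = [0/1, 1/8)
  'd': [0/1 + 1/1*1/8, 0/1 + 1/1*3/4) = [1/8, 3/4)
  'b': [0/1 + 1/1*3/4, 0/1 + 1/1*1/1) = [3/4, 1/1) <- contains code 199/256
  emit 'b', narrow to [3/4, 1/1)
Step 2: interval [3/4, 1/1), width = 1/1 - 3/4 = 1/4
  'e': [3/4 + 1/4*0/1, 3/4 + 1/4*1/8) = [3/4, 25/32) <- contains code 199/256
  'd': [3/4 + 1/4*1/8, 3/4 + 1/4*3/4) = [25/32, 15/16)
  'b': [3/4 + 1/4*3/4, 3/4 + 1/4*1/1) = [15/16, 1/1)
  emit 'e', narrow to [3/4, 25/32)
Step 3: interval [3/4, 25/32), width = 25/32 - 3/4 = 1/32
  'e': [3/4 + 1/32*0/1, 3/4 + 1/32*1/8) = [3/4, 193/256)
  'd': [3/4 + 1/32*1/8, 3/4 + 1/32*3/4) = [193/256, 99/128)
  'b': [3/4 + 1/32*3/4, 3/4 + 1/32*1/1) = [99/128, 25/32) <- contains code 199/256
  emit 'b', narrow to [99/128, 25/32)

Answer: 99/128 25/32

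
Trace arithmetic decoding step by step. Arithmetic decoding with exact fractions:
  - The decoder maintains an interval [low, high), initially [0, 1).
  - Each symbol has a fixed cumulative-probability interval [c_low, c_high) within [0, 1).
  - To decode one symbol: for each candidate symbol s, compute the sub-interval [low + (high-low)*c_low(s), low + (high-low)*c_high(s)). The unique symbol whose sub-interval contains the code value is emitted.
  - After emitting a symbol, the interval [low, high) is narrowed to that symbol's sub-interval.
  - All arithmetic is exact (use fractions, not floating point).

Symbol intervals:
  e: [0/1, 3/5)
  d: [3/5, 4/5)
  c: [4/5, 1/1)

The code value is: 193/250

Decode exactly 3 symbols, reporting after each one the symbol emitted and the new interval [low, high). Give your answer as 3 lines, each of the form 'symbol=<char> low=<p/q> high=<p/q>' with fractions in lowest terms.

Step 1: interval [0/1, 1/1), width = 1/1 - 0/1 = 1/1
  'e': [0/1 + 1/1*0/1, 0/1 + 1/1*3/5) = [0/1, 3/5)
  'd': [0/1 + 1/1*3/5, 0/1 + 1/1*4/5) = [3/5, 4/5) <- contains code 193/250
  'c': [0/1 + 1/1*4/5, 0/1 + 1/1*1/1) = [4/5, 1/1)
  emit 'd', narrow to [3/5, 4/5)
Step 2: interval [3/5, 4/5), width = 4/5 - 3/5 = 1/5
  'e': [3/5 + 1/5*0/1, 3/5 + 1/5*3/5) = [3/5, 18/25)
  'd': [3/5 + 1/5*3/5, 3/5 + 1/5*4/5) = [18/25, 19/25)
  'c': [3/5 + 1/5*4/5, 3/5 + 1/5*1/1) = [19/25, 4/5) <- contains code 193/250
  emit 'c', narrow to [19/25, 4/5)
Step 3: interval [19/25, 4/5), width = 4/5 - 19/25 = 1/25
  'e': [19/25 + 1/25*0/1, 19/25 + 1/25*3/5) = [19/25, 98/125) <- contains code 193/250
  'd': [19/25 + 1/25*3/5, 19/25 + 1/25*4/5) = [98/125, 99/125)
  'c': [19/25 + 1/25*4/5, 19/25 + 1/25*1/1) = [99/125, 4/5)
  emit 'e', narrow to [19/25, 98/125)

Answer: symbol=d low=3/5 high=4/5
symbol=c low=19/25 high=4/5
symbol=e low=19/25 high=98/125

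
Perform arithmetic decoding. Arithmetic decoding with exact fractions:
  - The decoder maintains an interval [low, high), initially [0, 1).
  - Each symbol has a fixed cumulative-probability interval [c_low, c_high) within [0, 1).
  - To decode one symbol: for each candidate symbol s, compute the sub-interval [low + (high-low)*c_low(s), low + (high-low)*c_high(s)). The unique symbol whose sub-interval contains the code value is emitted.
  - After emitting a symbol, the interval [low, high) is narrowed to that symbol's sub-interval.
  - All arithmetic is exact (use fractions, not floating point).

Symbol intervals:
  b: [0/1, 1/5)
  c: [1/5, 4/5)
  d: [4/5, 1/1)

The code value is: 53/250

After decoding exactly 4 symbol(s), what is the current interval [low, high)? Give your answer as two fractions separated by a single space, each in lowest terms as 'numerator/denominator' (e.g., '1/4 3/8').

Answer: 128/625 137/625

Derivation:
Step 1: interval [0/1, 1/1), width = 1/1 - 0/1 = 1/1
  'b': [0/1 + 1/1*0/1, 0/1 + 1/1*1/5) = [0/1, 1/5)
  'c': [0/1 + 1/1*1/5, 0/1 + 1/1*4/5) = [1/5, 4/5) <- contains code 53/250
  'd': [0/1 + 1/1*4/5, 0/1 + 1/1*1/1) = [4/5, 1/1)
  emit 'c', narrow to [1/5, 4/5)
Step 2: interval [1/5, 4/5), width = 4/5 - 1/5 = 3/5
  'b': [1/5 + 3/5*0/1, 1/5 + 3/5*1/5) = [1/5, 8/25) <- contains code 53/250
  'c': [1/5 + 3/5*1/5, 1/5 + 3/5*4/5) = [8/25, 17/25)
  'd': [1/5 + 3/5*4/5, 1/5 + 3/5*1/1) = [17/25, 4/5)
  emit 'b', narrow to [1/5, 8/25)
Step 3: interval [1/5, 8/25), width = 8/25 - 1/5 = 3/25
  'b': [1/5 + 3/25*0/1, 1/5 + 3/25*1/5) = [1/5, 28/125) <- contains code 53/250
  'c': [1/5 + 3/25*1/5, 1/5 + 3/25*4/5) = [28/125, 37/125)
  'd': [1/5 + 3/25*4/5, 1/5 + 3/25*1/1) = [37/125, 8/25)
  emit 'b', narrow to [1/5, 28/125)
Step 4: interval [1/5, 28/125), width = 28/125 - 1/5 = 3/125
  'b': [1/5 + 3/125*0/1, 1/5 + 3/125*1/5) = [1/5, 128/625)
  'c': [1/5 + 3/125*1/5, 1/5 + 3/125*4/5) = [128/625, 137/625) <- contains code 53/250
  'd': [1/5 + 3/125*4/5, 1/5 + 3/125*1/1) = [137/625, 28/125)
  emit 'c', narrow to [128/625, 137/625)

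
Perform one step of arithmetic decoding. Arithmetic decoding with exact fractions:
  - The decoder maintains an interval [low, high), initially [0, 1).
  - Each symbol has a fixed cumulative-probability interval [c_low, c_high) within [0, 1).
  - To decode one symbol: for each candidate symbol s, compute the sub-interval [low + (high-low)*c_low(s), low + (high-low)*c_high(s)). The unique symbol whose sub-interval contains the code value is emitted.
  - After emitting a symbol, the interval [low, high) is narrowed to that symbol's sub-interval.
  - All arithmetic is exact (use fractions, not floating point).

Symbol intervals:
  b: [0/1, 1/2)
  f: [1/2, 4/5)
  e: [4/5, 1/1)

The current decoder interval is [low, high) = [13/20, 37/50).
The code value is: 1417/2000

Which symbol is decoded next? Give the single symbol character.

Answer: f

Derivation:
Interval width = high − low = 37/50 − 13/20 = 9/100
Scaled code = (code − low) / width = (1417/2000 − 13/20) / 9/100 = 13/20
  b: [0/1, 1/2) 
  f: [1/2, 4/5) ← scaled code falls here ✓
  e: [4/5, 1/1) 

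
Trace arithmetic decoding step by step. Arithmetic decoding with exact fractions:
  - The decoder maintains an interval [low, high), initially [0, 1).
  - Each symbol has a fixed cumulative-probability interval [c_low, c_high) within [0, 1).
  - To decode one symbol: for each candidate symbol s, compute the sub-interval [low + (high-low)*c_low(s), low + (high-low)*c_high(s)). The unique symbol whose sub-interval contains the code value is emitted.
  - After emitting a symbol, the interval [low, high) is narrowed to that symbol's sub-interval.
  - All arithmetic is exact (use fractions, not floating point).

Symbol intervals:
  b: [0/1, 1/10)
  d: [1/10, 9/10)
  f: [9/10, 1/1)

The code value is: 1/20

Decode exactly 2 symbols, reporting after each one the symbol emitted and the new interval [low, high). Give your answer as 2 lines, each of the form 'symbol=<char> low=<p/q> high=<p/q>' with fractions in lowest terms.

Step 1: interval [0/1, 1/1), width = 1/1 - 0/1 = 1/1
  'b': [0/1 + 1/1*0/1, 0/1 + 1/1*1/10) = [0/1, 1/10) <- contains code 1/20
  'd': [0/1 + 1/1*1/10, 0/1 + 1/1*9/10) = [1/10, 9/10)
  'f': [0/1 + 1/1*9/10, 0/1 + 1/1*1/1) = [9/10, 1/1)
  emit 'b', narrow to [0/1, 1/10)
Step 2: interval [0/1, 1/10), width = 1/10 - 0/1 = 1/10
  'b': [0/1 + 1/10*0/1, 0/1 + 1/10*1/10) = [0/1, 1/100)
  'd': [0/1 + 1/10*1/10, 0/1 + 1/10*9/10) = [1/100, 9/100) <- contains code 1/20
  'f': [0/1 + 1/10*9/10, 0/1 + 1/10*1/1) = [9/100, 1/10)
  emit 'd', narrow to [1/100, 9/100)

Answer: symbol=b low=0/1 high=1/10
symbol=d low=1/100 high=9/100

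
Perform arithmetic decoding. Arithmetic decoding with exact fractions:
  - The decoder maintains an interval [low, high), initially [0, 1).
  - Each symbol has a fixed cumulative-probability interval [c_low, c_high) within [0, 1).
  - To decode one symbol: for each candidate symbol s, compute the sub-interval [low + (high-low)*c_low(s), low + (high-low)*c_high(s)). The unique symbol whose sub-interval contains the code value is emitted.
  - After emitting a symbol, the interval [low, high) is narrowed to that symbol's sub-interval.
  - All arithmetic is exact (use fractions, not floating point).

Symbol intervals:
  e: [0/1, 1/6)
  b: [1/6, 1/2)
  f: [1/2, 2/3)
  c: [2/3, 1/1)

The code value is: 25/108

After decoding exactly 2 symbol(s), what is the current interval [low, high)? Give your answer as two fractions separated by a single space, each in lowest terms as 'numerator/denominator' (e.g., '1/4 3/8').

Step 1: interval [0/1, 1/1), width = 1/1 - 0/1 = 1/1
  'e': [0/1 + 1/1*0/1, 0/1 + 1/1*1/6) = [0/1, 1/6)
  'b': [0/1 + 1/1*1/6, 0/1 + 1/1*1/2) = [1/6, 1/2) <- contains code 25/108
  'f': [0/1 + 1/1*1/2, 0/1 + 1/1*2/3) = [1/2, 2/3)
  'c': [0/1 + 1/1*2/3, 0/1 + 1/1*1/1) = [2/3, 1/1)
  emit 'b', narrow to [1/6, 1/2)
Step 2: interval [1/6, 1/2), width = 1/2 - 1/6 = 1/3
  'e': [1/6 + 1/3*0/1, 1/6 + 1/3*1/6) = [1/6, 2/9)
  'b': [1/6 + 1/3*1/6, 1/6 + 1/3*1/2) = [2/9, 1/3) <- contains code 25/108
  'f': [1/6 + 1/3*1/2, 1/6 + 1/3*2/3) = [1/3, 7/18)
  'c': [1/6 + 1/3*2/3, 1/6 + 1/3*1/1) = [7/18, 1/2)
  emit 'b', narrow to [2/9, 1/3)

Answer: 2/9 1/3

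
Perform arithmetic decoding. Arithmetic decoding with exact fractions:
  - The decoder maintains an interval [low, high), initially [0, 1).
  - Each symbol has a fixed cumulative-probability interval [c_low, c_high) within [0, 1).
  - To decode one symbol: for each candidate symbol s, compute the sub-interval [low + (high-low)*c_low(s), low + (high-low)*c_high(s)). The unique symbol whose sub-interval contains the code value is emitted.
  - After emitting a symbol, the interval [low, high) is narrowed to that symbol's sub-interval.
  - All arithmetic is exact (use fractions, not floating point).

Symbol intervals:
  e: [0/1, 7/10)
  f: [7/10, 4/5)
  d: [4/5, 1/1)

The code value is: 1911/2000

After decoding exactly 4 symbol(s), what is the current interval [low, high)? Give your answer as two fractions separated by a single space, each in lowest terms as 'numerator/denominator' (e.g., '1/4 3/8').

Answer: 4777/5000 2389/2500

Derivation:
Step 1: interval [0/1, 1/1), width = 1/1 - 0/1 = 1/1
  'e': [0/1 + 1/1*0/1, 0/1 + 1/1*7/10) = [0/1, 7/10)
  'f': [0/1 + 1/1*7/10, 0/1 + 1/1*4/5) = [7/10, 4/5)
  'd': [0/1 + 1/1*4/5, 0/1 + 1/1*1/1) = [4/5, 1/1) <- contains code 1911/2000
  emit 'd', narrow to [4/5, 1/1)
Step 2: interval [4/5, 1/1), width = 1/1 - 4/5 = 1/5
  'e': [4/5 + 1/5*0/1, 4/5 + 1/5*7/10) = [4/5, 47/50)
  'f': [4/5 + 1/5*7/10, 4/5 + 1/5*4/5) = [47/50, 24/25) <- contains code 1911/2000
  'd': [4/5 + 1/5*4/5, 4/5 + 1/5*1/1) = [24/25, 1/1)
  emit 'f', narrow to [47/50, 24/25)
Step 3: interval [47/50, 24/25), width = 24/25 - 47/50 = 1/50
  'e': [47/50 + 1/50*0/1, 47/50 + 1/50*7/10) = [47/50, 477/500)
  'f': [47/50 + 1/50*7/10, 47/50 + 1/50*4/5) = [477/500, 239/250) <- contains code 1911/2000
  'd': [47/50 + 1/50*4/5, 47/50 + 1/50*1/1) = [239/250, 24/25)
  emit 'f', narrow to [477/500, 239/250)
Step 4: interval [477/500, 239/250), width = 239/250 - 477/500 = 1/500
  'e': [477/500 + 1/500*0/1, 477/500 + 1/500*7/10) = [477/500, 4777/5000)
  'f': [477/500 + 1/500*7/10, 477/500 + 1/500*4/5) = [4777/5000, 2389/2500) <- contains code 1911/2000
  'd': [477/500 + 1/500*4/5, 477/500 + 1/500*1/1) = [2389/2500, 239/250)
  emit 'f', narrow to [4777/5000, 2389/2500)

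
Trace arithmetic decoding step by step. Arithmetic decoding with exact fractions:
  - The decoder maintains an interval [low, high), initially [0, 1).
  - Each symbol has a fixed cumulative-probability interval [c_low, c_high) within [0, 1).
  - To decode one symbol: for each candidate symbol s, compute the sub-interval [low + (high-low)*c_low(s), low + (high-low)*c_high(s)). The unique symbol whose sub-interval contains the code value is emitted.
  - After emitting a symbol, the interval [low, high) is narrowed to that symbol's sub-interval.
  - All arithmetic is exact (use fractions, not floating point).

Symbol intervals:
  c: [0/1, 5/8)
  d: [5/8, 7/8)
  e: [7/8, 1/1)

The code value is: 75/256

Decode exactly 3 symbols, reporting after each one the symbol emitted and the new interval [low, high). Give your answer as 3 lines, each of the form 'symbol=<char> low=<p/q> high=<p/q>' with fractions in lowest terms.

Answer: symbol=c low=0/1 high=5/8
symbol=c low=0/1 high=25/64
symbol=d low=125/512 high=175/512

Derivation:
Step 1: interval [0/1, 1/1), width = 1/1 - 0/1 = 1/1
  'c': [0/1 + 1/1*0/1, 0/1 + 1/1*5/8) = [0/1, 5/8) <- contains code 75/256
  'd': [0/1 + 1/1*5/8, 0/1 + 1/1*7/8) = [5/8, 7/8)
  'e': [0/1 + 1/1*7/8, 0/1 + 1/1*1/1) = [7/8, 1/1)
  emit 'c', narrow to [0/1, 5/8)
Step 2: interval [0/1, 5/8), width = 5/8 - 0/1 = 5/8
  'c': [0/1 + 5/8*0/1, 0/1 + 5/8*5/8) = [0/1, 25/64) <- contains code 75/256
  'd': [0/1 + 5/8*5/8, 0/1 + 5/8*7/8) = [25/64, 35/64)
  'e': [0/1 + 5/8*7/8, 0/1 + 5/8*1/1) = [35/64, 5/8)
  emit 'c', narrow to [0/1, 25/64)
Step 3: interval [0/1, 25/64), width = 25/64 - 0/1 = 25/64
  'c': [0/1 + 25/64*0/1, 0/1 + 25/64*5/8) = [0/1, 125/512)
  'd': [0/1 + 25/64*5/8, 0/1 + 25/64*7/8) = [125/512, 175/512) <- contains code 75/256
  'e': [0/1 + 25/64*7/8, 0/1 + 25/64*1/1) = [175/512, 25/64)
  emit 'd', narrow to [125/512, 175/512)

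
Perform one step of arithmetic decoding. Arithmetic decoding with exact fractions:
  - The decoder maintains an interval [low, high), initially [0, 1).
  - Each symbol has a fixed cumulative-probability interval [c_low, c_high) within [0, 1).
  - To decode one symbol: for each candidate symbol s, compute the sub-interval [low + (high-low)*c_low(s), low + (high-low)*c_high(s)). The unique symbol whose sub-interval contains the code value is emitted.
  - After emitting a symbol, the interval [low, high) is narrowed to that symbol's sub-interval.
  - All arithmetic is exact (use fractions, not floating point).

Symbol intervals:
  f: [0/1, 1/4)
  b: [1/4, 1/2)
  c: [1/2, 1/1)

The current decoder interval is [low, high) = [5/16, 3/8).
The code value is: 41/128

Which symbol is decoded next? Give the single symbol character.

Interval width = high − low = 3/8 − 5/16 = 1/16
Scaled code = (code − low) / width = (41/128 − 5/16) / 1/16 = 1/8
  f: [0/1, 1/4) ← scaled code falls here ✓
  b: [1/4, 1/2) 
  c: [1/2, 1/1) 

Answer: f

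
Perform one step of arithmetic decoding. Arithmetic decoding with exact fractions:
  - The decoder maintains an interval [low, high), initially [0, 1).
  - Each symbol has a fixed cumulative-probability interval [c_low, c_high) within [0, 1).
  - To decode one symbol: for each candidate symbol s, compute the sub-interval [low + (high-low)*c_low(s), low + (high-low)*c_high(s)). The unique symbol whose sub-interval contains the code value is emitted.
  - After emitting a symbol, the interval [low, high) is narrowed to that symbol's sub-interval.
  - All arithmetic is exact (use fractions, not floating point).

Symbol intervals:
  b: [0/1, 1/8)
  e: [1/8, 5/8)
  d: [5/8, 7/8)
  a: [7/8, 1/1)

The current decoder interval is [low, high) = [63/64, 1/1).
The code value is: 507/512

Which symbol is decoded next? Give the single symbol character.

Interval width = high − low = 1/1 − 63/64 = 1/64
Scaled code = (code − low) / width = (507/512 − 63/64) / 1/64 = 3/8
  b: [0/1, 1/8) 
  e: [1/8, 5/8) ← scaled code falls here ✓
  d: [5/8, 7/8) 
  a: [7/8, 1/1) 

Answer: e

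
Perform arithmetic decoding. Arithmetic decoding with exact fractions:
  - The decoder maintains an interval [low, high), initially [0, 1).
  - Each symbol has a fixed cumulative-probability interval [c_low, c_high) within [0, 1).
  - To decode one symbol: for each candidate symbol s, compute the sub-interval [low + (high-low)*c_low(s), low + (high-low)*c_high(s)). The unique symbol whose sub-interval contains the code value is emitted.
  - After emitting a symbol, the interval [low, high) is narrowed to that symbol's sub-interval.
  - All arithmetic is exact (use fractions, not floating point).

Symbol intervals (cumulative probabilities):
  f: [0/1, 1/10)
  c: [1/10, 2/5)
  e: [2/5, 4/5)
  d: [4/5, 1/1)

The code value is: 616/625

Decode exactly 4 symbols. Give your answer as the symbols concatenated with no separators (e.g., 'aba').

Step 1: interval [0/1, 1/1), width = 1/1 - 0/1 = 1/1
  'f': [0/1 + 1/1*0/1, 0/1 + 1/1*1/10) = [0/1, 1/10)
  'c': [0/1 + 1/1*1/10, 0/1 + 1/1*2/5) = [1/10, 2/5)
  'e': [0/1 + 1/1*2/5, 0/1 + 1/1*4/5) = [2/5, 4/5)
  'd': [0/1 + 1/1*4/5, 0/1 + 1/1*1/1) = [4/5, 1/1) <- contains code 616/625
  emit 'd', narrow to [4/5, 1/1)
Step 2: interval [4/5, 1/1), width = 1/1 - 4/5 = 1/5
  'f': [4/5 + 1/5*0/1, 4/5 + 1/5*1/10) = [4/5, 41/50)
  'c': [4/5 + 1/5*1/10, 4/5 + 1/5*2/5) = [41/50, 22/25)
  'e': [4/5 + 1/5*2/5, 4/5 + 1/5*4/5) = [22/25, 24/25)
  'd': [4/5 + 1/5*4/5, 4/5 + 1/5*1/1) = [24/25, 1/1) <- contains code 616/625
  emit 'd', narrow to [24/25, 1/1)
Step 3: interval [24/25, 1/1), width = 1/1 - 24/25 = 1/25
  'f': [24/25 + 1/25*0/1, 24/25 + 1/25*1/10) = [24/25, 241/250)
  'c': [24/25 + 1/25*1/10, 24/25 + 1/25*2/5) = [241/250, 122/125)
  'e': [24/25 + 1/25*2/5, 24/25 + 1/25*4/5) = [122/125, 124/125) <- contains code 616/625
  'd': [24/25 + 1/25*4/5, 24/25 + 1/25*1/1) = [124/125, 1/1)
  emit 'e', narrow to [122/125, 124/125)
Step 4: interval [122/125, 124/125), width = 124/125 - 122/125 = 2/125
  'f': [122/125 + 2/125*0/1, 122/125 + 2/125*1/10) = [122/125, 611/625)
  'c': [122/125 + 2/125*1/10, 122/125 + 2/125*2/5) = [611/625, 614/625)
  'e': [122/125 + 2/125*2/5, 122/125 + 2/125*4/5) = [614/625, 618/625) <- contains code 616/625
  'd': [122/125 + 2/125*4/5, 122/125 + 2/125*1/1) = [618/625, 124/125)
  emit 'e', narrow to [614/625, 618/625)

Answer: ddee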